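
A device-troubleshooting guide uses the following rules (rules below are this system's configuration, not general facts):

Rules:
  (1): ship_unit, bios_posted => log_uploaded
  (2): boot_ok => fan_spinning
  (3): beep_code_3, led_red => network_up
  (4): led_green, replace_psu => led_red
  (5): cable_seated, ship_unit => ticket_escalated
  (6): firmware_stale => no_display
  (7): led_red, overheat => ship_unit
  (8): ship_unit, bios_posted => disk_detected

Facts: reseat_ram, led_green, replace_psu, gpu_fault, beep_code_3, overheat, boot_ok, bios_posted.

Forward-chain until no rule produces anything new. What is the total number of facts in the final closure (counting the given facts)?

Round 1: (2) [boot_ok => fan_spinning]; (4) [led_green, replace_psu => led_red]. New: fan_spinning, led_red.
Round 2: (3) [beep_code_3, led_red => network_up]; (7) [led_red, overheat => ship_unit]. New: network_up, ship_unit.
Round 3: (1) [ship_unit, bios_posted => log_uploaded]; (8) [ship_unit, bios_posted => disk_detected]. New: log_uploaded, disk_detected.
Closure: {beep_code_3, bios_posted, boot_ok, disk_detected, fan_spinning, gpu_fault, led_green, led_red, log_uploaded, network_up, overheat, replace_psu, reseat_ram, ship_unit} — 14 facts.

14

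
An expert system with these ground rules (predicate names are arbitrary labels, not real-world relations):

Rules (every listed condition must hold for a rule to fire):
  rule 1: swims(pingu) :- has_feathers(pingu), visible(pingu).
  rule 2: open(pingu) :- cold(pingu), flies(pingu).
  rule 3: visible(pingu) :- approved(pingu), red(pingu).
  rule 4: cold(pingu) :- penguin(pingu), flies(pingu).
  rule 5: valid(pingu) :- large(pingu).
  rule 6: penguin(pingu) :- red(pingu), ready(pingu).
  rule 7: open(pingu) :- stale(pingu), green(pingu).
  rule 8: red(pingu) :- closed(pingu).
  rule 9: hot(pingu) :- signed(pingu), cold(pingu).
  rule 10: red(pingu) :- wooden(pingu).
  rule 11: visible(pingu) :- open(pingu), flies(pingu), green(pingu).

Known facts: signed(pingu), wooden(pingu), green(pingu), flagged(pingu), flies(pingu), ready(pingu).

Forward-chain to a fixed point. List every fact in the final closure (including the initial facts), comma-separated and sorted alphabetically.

Round 1: rule 10 [red(pingu) :- wooden(pingu).]. New: red(pingu).
Round 2: rule 6 [penguin(pingu) :- red(pingu), ready(pingu).]. New: penguin(pingu).
Round 3: rule 4 [cold(pingu) :- penguin(pingu), flies(pingu).]. New: cold(pingu).
Round 4: rule 2 [open(pingu) :- cold(pingu), flies(pingu).]; rule 9 [hot(pingu) :- signed(pingu), cold(pingu).]. New: open(pingu), hot(pingu).
Round 5: rule 11 [visible(pingu) :- open(pingu), flies(pingu), green(pingu).]. New: visible(pingu).

cold(pingu), flagged(pingu), flies(pingu), green(pingu), hot(pingu), open(pingu), penguin(pingu), ready(pingu), red(pingu), signed(pingu), visible(pingu), wooden(pingu)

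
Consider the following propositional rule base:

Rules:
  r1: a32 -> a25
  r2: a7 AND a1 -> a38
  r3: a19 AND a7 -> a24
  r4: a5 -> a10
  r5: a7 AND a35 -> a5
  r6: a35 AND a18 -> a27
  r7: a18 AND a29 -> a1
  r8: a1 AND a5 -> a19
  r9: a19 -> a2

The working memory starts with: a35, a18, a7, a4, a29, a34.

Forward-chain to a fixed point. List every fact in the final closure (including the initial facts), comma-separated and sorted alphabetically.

a1, a10, a18, a19, a2, a24, a27, a29, a34, a35, a38, a4, a5, a7

Round 1: r5 [a7 AND a35 -> a5]; r6 [a35 AND a18 -> a27]; r7 [a18 AND a29 -> a1]. Adds a5, a27, a1.
Round 2: r2 [a7 AND a1 -> a38]; r4 [a5 -> a10]; r8 [a1 AND a5 -> a19]. Adds a38, a10, a19.
Round 3: r3 [a19 AND a7 -> a24]; r9 [a19 -> a2]. Adds a24, a2.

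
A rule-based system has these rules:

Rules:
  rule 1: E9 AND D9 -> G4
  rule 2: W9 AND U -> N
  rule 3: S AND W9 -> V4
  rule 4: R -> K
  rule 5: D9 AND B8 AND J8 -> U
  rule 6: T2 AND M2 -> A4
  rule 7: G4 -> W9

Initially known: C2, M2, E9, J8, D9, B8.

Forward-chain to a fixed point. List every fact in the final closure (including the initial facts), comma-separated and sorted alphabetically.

[1] rule 1 [E9 AND D9 -> G4]; rule 5 [D9 AND B8 AND J8 -> U]. ⇒ new: G4, U.
[2] rule 7 [G4 -> W9]. ⇒ new: W9.
[3] rule 2 [W9 AND U -> N]. ⇒ new: N.

B8, C2, D9, E9, G4, J8, M2, N, U, W9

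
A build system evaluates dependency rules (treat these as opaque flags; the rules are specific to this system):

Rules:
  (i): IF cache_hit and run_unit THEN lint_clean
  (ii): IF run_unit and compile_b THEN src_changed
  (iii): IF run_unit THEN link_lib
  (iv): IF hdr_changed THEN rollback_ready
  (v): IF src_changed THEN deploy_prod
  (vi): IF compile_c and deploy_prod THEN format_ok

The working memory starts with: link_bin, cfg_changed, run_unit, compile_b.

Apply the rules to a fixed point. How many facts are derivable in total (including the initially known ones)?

Round 1 — (ii), (iii), derive src_changed, link_lib.
Round 2 — (v), derive deploy_prod.
Closure: {cfg_changed, compile_b, deploy_prod, link_bin, link_lib, run_unit, src_changed} — 7 facts.

7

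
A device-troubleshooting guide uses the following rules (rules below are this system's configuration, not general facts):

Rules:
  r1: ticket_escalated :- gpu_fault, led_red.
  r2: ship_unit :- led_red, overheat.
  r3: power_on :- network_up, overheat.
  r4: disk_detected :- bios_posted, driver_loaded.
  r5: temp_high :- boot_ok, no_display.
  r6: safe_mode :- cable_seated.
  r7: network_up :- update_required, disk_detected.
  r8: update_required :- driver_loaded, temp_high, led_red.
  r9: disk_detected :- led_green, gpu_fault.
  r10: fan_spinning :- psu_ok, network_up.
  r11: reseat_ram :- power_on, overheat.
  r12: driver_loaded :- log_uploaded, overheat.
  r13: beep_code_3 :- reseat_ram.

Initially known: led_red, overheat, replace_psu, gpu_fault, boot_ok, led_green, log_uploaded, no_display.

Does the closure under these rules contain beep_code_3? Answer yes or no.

yes

Round 1 fires r1, r2, r5, r9, r12, giving ticket_escalated, ship_unit, temp_high, disk_detected, driver_loaded.
Round 2 fires r8, giving update_required.
Round 3 fires r7, giving network_up.
Round 4 fires r3, giving power_on.
Round 5 fires r11, giving reseat_ram.
Round 6 fires r13, giving beep_code_3.
beep_code_3 appears in round 6, so it is derivable.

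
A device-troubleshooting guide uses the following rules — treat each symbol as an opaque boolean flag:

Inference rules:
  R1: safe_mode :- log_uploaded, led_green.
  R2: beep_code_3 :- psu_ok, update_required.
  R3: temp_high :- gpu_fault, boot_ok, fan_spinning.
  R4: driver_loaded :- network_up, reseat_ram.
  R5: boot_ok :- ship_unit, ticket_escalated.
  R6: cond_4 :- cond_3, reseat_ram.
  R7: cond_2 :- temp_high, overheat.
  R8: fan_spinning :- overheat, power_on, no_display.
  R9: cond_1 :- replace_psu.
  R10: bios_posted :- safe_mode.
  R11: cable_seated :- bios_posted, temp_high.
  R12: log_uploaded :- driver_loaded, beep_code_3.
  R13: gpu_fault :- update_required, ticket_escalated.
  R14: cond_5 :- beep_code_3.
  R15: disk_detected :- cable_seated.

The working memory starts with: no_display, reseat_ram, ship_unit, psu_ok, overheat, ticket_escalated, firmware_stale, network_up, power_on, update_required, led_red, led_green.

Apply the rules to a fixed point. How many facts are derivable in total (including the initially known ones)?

Round 1 fires R2, R4, R5, R8, R13, giving beep_code_3, driver_loaded, boot_ok, fan_spinning, gpu_fault.
Round 2 fires R3, R12, R14, giving temp_high, log_uploaded, cond_5.
Round 3 fires R1, R7, giving safe_mode, cond_2.
Round 4 fires R10, giving bios_posted.
Round 5 fires R11, giving cable_seated.
Round 6 fires R15, giving disk_detected.
Closure: {beep_code_3, bios_posted, boot_ok, cable_seated, cond_2, cond_5, disk_detected, driver_loaded, fan_spinning, firmware_stale, gpu_fault, led_green, led_red, log_uploaded, network_up, no_display, overheat, power_on, psu_ok, reseat_ram, safe_mode, ship_unit, temp_high, ticket_escalated, update_required} — 25 facts.

25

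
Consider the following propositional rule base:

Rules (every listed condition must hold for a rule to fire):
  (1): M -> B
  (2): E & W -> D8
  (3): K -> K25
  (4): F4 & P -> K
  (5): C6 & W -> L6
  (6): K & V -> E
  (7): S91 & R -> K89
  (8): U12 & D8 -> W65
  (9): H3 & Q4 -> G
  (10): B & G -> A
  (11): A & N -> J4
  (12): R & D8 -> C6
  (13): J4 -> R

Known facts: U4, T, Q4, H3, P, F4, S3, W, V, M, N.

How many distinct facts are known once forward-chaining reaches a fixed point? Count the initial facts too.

[1] (1) [M -> B]; (4) [F4 & P -> K]; (9) [H3 & Q4 -> G]. ⇒ new: B, K, G.
[2] (3) [K -> K25]; (6) [K & V -> E]; (10) [B & G -> A]. ⇒ new: K25, E, A.
[3] (2) [E & W -> D8]; (11) [A & N -> J4]. ⇒ new: D8, J4.
[4] (13) [J4 -> R]. ⇒ new: R.
[5] (12) [R & D8 -> C6]. ⇒ new: C6.
[6] (5) [C6 & W -> L6]. ⇒ new: L6.
Closure: {A, B, C6, D8, E, F4, G, H3, J4, K, K25, L6, M, N, P, Q4, R, S3, T, U4, V, W} — 22 facts.

22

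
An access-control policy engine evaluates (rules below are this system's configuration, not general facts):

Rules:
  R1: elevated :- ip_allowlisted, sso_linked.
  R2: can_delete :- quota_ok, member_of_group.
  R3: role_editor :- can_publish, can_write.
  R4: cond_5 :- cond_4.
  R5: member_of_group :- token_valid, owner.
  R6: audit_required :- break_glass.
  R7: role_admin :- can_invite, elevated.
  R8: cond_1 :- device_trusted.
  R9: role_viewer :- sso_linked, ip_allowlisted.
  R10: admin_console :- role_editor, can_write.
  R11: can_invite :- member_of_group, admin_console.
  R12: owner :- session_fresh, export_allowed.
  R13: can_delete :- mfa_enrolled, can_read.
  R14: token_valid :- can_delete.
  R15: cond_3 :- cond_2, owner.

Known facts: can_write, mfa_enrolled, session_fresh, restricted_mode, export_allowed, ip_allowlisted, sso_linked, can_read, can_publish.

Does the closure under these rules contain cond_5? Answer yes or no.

no

Round 1 fires R1, R3, R9, R12, R13, giving elevated, role_editor, role_viewer, owner, can_delete.
Round 2 fires R10, R14, giving admin_console, token_valid.
Round 3 fires R5, giving member_of_group.
Round 4 fires R11, giving can_invite.
Round 5 fires R7, giving role_admin.
Fixed point reached. cond_5 is concluded only by R4; R4 needs cond_4 (never derived).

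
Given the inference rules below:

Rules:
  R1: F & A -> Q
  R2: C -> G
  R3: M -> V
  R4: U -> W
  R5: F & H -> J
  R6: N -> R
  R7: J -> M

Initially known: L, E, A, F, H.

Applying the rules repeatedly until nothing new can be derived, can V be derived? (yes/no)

Round 1: R1 [F & A -> Q]; R5 [F & H -> J]. Adds Q, J.
Round 2: R7 [J -> M]. Adds M.
Round 3: R3 [M -> V]. Adds V.
V appears in round 3, so it is derivable.

yes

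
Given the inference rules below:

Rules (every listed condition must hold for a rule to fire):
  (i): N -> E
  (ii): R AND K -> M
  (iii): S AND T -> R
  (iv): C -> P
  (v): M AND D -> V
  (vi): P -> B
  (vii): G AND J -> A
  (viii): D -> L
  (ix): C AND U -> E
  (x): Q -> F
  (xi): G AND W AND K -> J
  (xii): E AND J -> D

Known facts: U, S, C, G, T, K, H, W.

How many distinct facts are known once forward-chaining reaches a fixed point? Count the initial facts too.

18

[1] (iii) [S AND T -> R]; (iv) [C -> P]; (ix) [C AND U -> E]; (xi) [G AND W AND K -> J]. ⇒ new: R, P, E, J.
[2] (ii) [R AND K -> M]; (vi) [P -> B]; (vii) [G AND J -> A]; (xii) [E AND J -> D]. ⇒ new: M, B, A, D.
[3] (v) [M AND D -> V]; (viii) [D -> L]. ⇒ new: V, L.
Closure: {A, B, C, D, E, G, H, J, K, L, M, P, R, S, T, U, V, W} — 18 facts.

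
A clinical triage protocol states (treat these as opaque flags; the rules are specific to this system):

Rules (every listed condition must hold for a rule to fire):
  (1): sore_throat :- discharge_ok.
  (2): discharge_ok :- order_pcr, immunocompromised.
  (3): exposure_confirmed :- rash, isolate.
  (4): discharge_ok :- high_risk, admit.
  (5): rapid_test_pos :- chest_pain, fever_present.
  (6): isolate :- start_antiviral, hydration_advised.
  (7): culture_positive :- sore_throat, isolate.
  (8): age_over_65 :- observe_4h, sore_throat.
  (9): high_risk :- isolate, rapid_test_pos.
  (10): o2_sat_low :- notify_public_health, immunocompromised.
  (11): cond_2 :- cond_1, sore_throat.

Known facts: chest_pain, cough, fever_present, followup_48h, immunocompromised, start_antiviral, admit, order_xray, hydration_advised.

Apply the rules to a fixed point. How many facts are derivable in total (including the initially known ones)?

15

Round 1: (5) [rapid_test_pos :- chest_pain, fever_present.]; (6) [isolate :- start_antiviral, hydration_advised.]. Adds rapid_test_pos, isolate.
Round 2: (9) [high_risk :- isolate, rapid_test_pos.]. Adds high_risk.
Round 3: (4) [discharge_ok :- high_risk, admit.]. Adds discharge_ok.
Round 4: (1) [sore_throat :- discharge_ok.]. Adds sore_throat.
Round 5: (7) [culture_positive :- sore_throat, isolate.]. Adds culture_positive.
Closure: {admit, chest_pain, cough, culture_positive, discharge_ok, fever_present, followup_48h, high_risk, hydration_advised, immunocompromised, isolate, order_xray, rapid_test_pos, sore_throat, start_antiviral} — 15 facts.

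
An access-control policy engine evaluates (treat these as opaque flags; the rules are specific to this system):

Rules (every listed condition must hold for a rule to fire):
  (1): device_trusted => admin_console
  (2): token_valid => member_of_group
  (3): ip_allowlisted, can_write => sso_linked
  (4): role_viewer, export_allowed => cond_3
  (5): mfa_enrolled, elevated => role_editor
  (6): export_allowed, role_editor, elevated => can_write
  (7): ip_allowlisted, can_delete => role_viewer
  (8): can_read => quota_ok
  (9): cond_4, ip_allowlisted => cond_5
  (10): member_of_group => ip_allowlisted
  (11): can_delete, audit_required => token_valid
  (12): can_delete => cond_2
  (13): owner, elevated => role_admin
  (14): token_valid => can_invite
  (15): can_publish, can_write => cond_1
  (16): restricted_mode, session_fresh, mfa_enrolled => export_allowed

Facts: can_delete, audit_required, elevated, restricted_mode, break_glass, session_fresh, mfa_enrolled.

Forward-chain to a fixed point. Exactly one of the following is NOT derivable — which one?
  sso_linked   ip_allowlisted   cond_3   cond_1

cond_1

Round 1: (5) [mfa_enrolled, elevated => role_editor]; (11) [can_delete, audit_required => token_valid]; (12) [can_delete => cond_2]; (16) [restricted_mode, session_fresh, mfa_enrolled => export_allowed]. Adds role_editor, token_valid, cond_2, export_allowed.
Round 2: (2) [token_valid => member_of_group]; (6) [export_allowed, role_editor, elevated => can_write]; (14) [token_valid => can_invite]. Adds member_of_group, can_write, can_invite.
Round 3: (10) [member_of_group => ip_allowlisted]. Adds ip_allowlisted.
Round 4: (3) [ip_allowlisted, can_write => sso_linked]; (7) [ip_allowlisted, can_delete => role_viewer]. Adds sso_linked, role_viewer.
Round 5: (4) [role_viewer, export_allowed => cond_3]. Adds cond_3.
Derived: cond_3 (round 5), sso_linked (round 4), ip_allowlisted (round 3). cond_1 never appears in any round.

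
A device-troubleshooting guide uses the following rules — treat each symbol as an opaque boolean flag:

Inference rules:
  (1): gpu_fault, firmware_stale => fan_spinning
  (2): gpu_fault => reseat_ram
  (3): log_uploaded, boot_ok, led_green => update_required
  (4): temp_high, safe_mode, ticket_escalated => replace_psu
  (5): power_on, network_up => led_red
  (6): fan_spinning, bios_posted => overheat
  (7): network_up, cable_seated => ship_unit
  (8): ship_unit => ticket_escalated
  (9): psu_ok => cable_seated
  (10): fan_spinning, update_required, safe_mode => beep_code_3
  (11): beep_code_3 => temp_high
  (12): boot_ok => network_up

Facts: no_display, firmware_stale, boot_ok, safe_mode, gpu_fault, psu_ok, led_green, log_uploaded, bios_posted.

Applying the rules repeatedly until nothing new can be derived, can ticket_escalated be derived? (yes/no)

[1] (1) [gpu_fault, firmware_stale => fan_spinning]; (2) [gpu_fault => reseat_ram]; (3) [log_uploaded, boot_ok, led_green => update_required]; (9) [psu_ok => cable_seated]; (12) [boot_ok => network_up]. ⇒ new: fan_spinning, reseat_ram, update_required, cable_seated, network_up.
[2] (6) [fan_spinning, bios_posted => overheat]; (7) [network_up, cable_seated => ship_unit]; (10) [fan_spinning, update_required, safe_mode => beep_code_3]. ⇒ new: overheat, ship_unit, beep_code_3.
[3] (8) [ship_unit => ticket_escalated]; (11) [beep_code_3 => temp_high]. ⇒ new: ticket_escalated, temp_high.
[4] (4) [temp_high, safe_mode, ticket_escalated => replace_psu]. ⇒ new: replace_psu.
ticket_escalated appears in round 3, so it is derivable.

yes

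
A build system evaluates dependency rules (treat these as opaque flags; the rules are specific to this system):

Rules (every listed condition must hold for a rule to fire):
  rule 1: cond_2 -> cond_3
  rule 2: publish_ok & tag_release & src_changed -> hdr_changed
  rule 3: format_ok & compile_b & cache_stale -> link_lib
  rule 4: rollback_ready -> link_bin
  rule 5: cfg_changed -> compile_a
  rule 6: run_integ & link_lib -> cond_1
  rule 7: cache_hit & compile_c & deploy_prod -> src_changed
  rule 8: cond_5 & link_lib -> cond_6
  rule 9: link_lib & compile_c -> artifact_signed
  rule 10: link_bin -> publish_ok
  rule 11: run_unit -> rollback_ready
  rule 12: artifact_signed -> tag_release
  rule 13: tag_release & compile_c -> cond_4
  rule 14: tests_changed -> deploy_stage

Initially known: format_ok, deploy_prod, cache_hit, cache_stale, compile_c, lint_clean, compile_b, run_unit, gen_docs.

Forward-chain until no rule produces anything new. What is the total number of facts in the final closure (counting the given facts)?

Round 1: rule 3 [format_ok & compile_b & cache_stale -> link_lib]; rule 7 [cache_hit & compile_c & deploy_prod -> src_changed]; rule 11 [run_unit -> rollback_ready]. Adds link_lib, src_changed, rollback_ready.
Round 2: rule 4 [rollback_ready -> link_bin]; rule 9 [link_lib & compile_c -> artifact_signed]. Adds link_bin, artifact_signed.
Round 3: rule 10 [link_bin -> publish_ok]; rule 12 [artifact_signed -> tag_release]. Adds publish_ok, tag_release.
Round 4: rule 2 [publish_ok & tag_release & src_changed -> hdr_changed]; rule 13 [tag_release & compile_c -> cond_4]. Adds hdr_changed, cond_4.
Closure: {artifact_signed, cache_hit, cache_stale, compile_b, compile_c, cond_4, deploy_prod, format_ok, gen_docs, hdr_changed, link_bin, link_lib, lint_clean, publish_ok, rollback_ready, run_unit, src_changed, tag_release} — 18 facts.

18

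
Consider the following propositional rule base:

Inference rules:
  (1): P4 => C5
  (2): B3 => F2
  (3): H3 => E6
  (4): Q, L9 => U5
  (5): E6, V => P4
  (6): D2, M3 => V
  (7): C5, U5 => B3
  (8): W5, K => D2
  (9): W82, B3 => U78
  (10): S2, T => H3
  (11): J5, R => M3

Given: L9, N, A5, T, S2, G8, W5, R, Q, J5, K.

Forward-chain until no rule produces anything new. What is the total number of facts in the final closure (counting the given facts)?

Round 1 — (4), (8), (10), (11), derive U5, D2, H3, M3.
Round 2 — (3), (6), derive E6, V.
Round 3 — (5), derive P4.
Round 4 — (1), derive C5.
Round 5 — (7), derive B3.
Round 6 — (2), derive F2.
Closure: {A5, B3, C5, D2, E6, F2, G8, H3, J5, K, L9, M3, N, P4, Q, R, S2, T, U5, V, W5} — 21 facts.

21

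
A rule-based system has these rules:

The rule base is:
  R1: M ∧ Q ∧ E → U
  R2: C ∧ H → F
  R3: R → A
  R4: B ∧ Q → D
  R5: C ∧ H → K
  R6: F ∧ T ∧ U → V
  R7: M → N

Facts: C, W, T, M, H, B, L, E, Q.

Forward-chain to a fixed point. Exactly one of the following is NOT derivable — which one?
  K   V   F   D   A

A

[1] R1 [M ∧ Q ∧ E → U]; R2 [C ∧ H → F]; R4 [B ∧ Q → D]; R5 [C ∧ H → K]; R7 [M → N]. ⇒ new: U, F, D, K, N.
[2] R6 [F ∧ T ∧ U → V]. ⇒ new: V.
Derived: F (round 1), K (round 1), D (round 1), V (round 2). A never appears in any round.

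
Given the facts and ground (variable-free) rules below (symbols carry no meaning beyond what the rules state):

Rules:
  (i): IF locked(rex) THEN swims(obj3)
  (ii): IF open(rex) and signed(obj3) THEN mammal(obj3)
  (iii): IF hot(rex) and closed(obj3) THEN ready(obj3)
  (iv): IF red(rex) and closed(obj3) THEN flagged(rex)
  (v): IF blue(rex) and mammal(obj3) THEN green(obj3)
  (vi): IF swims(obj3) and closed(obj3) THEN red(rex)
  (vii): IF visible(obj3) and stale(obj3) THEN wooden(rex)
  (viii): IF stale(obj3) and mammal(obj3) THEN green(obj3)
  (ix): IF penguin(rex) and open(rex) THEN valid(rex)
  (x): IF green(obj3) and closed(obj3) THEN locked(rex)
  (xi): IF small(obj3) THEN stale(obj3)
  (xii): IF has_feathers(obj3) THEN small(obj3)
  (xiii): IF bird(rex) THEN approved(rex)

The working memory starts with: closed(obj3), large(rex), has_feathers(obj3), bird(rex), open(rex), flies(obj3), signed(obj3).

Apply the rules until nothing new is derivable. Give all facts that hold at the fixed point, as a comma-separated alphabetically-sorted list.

[1] (ii) [IF open(rex) and signed(obj3) THEN mammal(obj3)]; (xii) [IF has_feathers(obj3) THEN small(obj3)]; (xiii) [IF bird(rex) THEN approved(rex)]. ⇒ new: mammal(obj3), small(obj3), approved(rex).
[2] (xi) [IF small(obj3) THEN stale(obj3)]. ⇒ new: stale(obj3).
[3] (viii) [IF stale(obj3) and mammal(obj3) THEN green(obj3)]. ⇒ new: green(obj3).
[4] (x) [IF green(obj3) and closed(obj3) THEN locked(rex)]. ⇒ new: locked(rex).
[5] (i) [IF locked(rex) THEN swims(obj3)]. ⇒ new: swims(obj3).
[6] (vi) [IF swims(obj3) and closed(obj3) THEN red(rex)]. ⇒ new: red(rex).
[7] (iv) [IF red(rex) and closed(obj3) THEN flagged(rex)]. ⇒ new: flagged(rex).

approved(rex), bird(rex), closed(obj3), flagged(rex), flies(obj3), green(obj3), has_feathers(obj3), large(rex), locked(rex), mammal(obj3), open(rex), red(rex), signed(obj3), small(obj3), stale(obj3), swims(obj3)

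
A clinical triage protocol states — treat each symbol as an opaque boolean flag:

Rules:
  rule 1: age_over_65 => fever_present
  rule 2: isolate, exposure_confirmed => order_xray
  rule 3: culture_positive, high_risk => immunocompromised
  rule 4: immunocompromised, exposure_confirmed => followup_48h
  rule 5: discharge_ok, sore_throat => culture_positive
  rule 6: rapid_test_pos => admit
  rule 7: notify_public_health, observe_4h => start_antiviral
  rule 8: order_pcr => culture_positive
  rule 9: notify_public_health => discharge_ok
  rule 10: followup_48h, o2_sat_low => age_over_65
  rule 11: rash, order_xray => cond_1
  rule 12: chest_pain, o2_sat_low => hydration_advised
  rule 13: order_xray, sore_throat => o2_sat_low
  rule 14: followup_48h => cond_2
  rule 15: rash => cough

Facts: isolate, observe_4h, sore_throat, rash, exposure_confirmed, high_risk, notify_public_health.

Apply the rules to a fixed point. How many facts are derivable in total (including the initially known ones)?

Round 1: rule 2 [isolate, exposure_confirmed => order_xray]; rule 7 [notify_public_health, observe_4h => start_antiviral]; rule 9 [notify_public_health => discharge_ok]; rule 15 [rash => cough]. New: order_xray, start_antiviral, discharge_ok, cough.
Round 2: rule 5 [discharge_ok, sore_throat => culture_positive]; rule 11 [rash, order_xray => cond_1]; rule 13 [order_xray, sore_throat => o2_sat_low]. New: culture_positive, cond_1, o2_sat_low.
Round 3: rule 3 [culture_positive, high_risk => immunocompromised]. New: immunocompromised.
Round 4: rule 4 [immunocompromised, exposure_confirmed => followup_48h]. New: followup_48h.
Round 5: rule 10 [followup_48h, o2_sat_low => age_over_65]; rule 14 [followup_48h => cond_2]. New: age_over_65, cond_2.
Round 6: rule 1 [age_over_65 => fever_present]. New: fever_present.
Closure: {age_over_65, cond_1, cond_2, cough, culture_positive, discharge_ok, exposure_confirmed, fever_present, followup_48h, high_risk, immunocompromised, isolate, notify_public_health, o2_sat_low, observe_4h, order_xray, rash, sore_throat, start_antiviral} — 19 facts.

19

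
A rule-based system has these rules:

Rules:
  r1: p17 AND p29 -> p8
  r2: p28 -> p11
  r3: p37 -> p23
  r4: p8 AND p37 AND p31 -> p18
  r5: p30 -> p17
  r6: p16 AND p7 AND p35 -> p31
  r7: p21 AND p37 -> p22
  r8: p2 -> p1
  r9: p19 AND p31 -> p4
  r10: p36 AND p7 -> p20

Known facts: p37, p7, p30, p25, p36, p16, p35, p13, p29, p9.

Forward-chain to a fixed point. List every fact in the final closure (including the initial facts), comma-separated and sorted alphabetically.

p13, p16, p17, p18, p20, p23, p25, p29, p30, p31, p35, p36, p37, p7, p8, p9

Round 1: r3 [p37 -> p23]; r5 [p30 -> p17]; r6 [p16 AND p7 AND p35 -> p31]; r10 [p36 AND p7 -> p20]. Adds p23, p17, p31, p20.
Round 2: r1 [p17 AND p29 -> p8]. Adds p8.
Round 3: r4 [p8 AND p37 AND p31 -> p18]. Adds p18.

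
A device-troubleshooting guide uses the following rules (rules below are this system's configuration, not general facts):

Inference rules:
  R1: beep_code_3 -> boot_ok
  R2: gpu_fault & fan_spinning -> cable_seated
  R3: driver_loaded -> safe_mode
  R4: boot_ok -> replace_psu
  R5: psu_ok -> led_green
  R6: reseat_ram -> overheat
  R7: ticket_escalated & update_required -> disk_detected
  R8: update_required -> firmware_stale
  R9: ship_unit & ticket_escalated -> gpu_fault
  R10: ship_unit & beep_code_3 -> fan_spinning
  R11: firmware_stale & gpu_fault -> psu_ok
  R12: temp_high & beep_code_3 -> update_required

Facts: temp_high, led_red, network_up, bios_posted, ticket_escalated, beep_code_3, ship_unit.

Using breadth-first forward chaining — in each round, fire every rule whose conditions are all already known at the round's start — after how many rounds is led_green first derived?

Round 1 — R1, R9, R10, R12, derive boot_ok, gpu_fault, fan_spinning, update_required.
Round 2 — R2, R4, R7, R8, derive cable_seated, replace_psu, disk_detected, firmware_stale.
Round 3 — R11, derive psu_ok.
Round 4 — R5, derive led_green.
led_green first appears in round 4.

4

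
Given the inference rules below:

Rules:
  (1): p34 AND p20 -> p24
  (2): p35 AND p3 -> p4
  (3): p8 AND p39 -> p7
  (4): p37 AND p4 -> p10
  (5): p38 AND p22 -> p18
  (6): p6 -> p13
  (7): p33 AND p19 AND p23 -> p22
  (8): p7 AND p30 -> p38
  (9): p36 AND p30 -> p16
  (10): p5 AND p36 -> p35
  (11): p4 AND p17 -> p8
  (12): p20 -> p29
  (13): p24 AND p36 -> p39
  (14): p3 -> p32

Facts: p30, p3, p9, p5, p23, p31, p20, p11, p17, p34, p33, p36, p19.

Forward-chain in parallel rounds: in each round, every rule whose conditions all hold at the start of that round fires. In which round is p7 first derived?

4

Round 1 — (1), (7), (9), (10), (12), (14), derive p24, p22, p16, p35, p29, p32.
Round 2 — (2), (13), derive p4, p39.
Round 3 — (11), derive p8.
Round 4 — (3), derive p7.
p7 first appears in round 4.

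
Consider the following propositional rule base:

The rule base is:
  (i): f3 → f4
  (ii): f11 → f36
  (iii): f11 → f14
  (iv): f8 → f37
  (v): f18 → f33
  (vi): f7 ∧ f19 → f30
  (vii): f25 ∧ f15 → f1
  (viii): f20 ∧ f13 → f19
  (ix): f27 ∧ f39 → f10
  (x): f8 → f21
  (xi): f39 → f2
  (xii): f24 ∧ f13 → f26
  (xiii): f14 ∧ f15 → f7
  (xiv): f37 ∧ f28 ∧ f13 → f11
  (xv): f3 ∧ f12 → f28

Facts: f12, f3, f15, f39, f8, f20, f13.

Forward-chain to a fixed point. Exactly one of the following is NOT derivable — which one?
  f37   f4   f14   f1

f1

Round 1 — (i), (iv), (viii), (x), (xi), (xv), derive f4, f37, f19, f21, f2, f28.
Round 2 — (xiv), derive f11.
Round 3 — (ii), (iii), derive f36, f14.
Round 4 — (xiii), derive f7.
Round 5 — (vi), derive f30.
Derived: f4 (round 1), f37 (round 1), f14 (round 3). f1 never appears in any round.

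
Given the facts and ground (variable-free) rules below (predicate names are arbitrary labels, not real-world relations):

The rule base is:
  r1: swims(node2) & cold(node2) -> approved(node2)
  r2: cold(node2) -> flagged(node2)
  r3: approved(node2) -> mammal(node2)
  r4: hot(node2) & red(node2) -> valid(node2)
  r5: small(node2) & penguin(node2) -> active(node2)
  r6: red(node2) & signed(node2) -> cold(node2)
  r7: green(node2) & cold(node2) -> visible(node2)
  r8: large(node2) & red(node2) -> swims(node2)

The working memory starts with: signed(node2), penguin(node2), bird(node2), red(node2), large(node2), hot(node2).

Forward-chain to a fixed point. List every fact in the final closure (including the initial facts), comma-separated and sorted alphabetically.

approved(node2), bird(node2), cold(node2), flagged(node2), hot(node2), large(node2), mammal(node2), penguin(node2), red(node2), signed(node2), swims(node2), valid(node2)

Round 1: r4 [hot(node2) & red(node2) -> valid(node2)]; r6 [red(node2) & signed(node2) -> cold(node2)]; r8 [large(node2) & red(node2) -> swims(node2)]. Adds valid(node2), cold(node2), swims(node2).
Round 2: r1 [swims(node2) & cold(node2) -> approved(node2)]; r2 [cold(node2) -> flagged(node2)]. Adds approved(node2), flagged(node2).
Round 3: r3 [approved(node2) -> mammal(node2)]. Adds mammal(node2).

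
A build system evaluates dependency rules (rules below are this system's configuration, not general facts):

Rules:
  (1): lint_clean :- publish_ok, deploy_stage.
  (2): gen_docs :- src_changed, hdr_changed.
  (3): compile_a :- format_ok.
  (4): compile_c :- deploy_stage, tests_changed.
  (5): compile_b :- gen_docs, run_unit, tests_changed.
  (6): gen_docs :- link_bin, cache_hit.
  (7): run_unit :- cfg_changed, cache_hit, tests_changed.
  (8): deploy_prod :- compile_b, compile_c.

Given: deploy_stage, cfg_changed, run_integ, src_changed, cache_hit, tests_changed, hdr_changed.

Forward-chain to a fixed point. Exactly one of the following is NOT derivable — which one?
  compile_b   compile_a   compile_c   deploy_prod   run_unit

Round 1: (2) [gen_docs :- src_changed, hdr_changed.]; (4) [compile_c :- deploy_stage, tests_changed.]; (7) [run_unit :- cfg_changed, cache_hit, tests_changed.]. Adds gen_docs, compile_c, run_unit.
Round 2: (5) [compile_b :- gen_docs, run_unit, tests_changed.]. Adds compile_b.
Round 3: (8) [deploy_prod :- compile_b, compile_c.]. Adds deploy_prod.
Derived: run_unit (round 1), compile_b (round 2), deploy_prod (round 3), compile_c (round 1). compile_a never appears in any round.

compile_a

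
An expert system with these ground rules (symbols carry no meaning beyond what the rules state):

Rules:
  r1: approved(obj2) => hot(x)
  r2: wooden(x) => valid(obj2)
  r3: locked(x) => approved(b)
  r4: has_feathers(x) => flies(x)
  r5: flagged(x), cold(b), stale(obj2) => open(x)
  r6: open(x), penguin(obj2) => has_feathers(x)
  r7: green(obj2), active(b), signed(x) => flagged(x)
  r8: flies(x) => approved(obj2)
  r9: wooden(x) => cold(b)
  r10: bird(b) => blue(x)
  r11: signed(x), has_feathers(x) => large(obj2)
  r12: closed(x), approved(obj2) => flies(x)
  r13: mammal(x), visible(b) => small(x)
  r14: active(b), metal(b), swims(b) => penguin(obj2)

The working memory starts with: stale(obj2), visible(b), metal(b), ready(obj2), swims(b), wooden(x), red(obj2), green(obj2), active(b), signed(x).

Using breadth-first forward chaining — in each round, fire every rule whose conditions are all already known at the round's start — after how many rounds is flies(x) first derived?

4

Round 1 — r2, r7, r9, r14, derive valid(obj2), flagged(x), cold(b), penguin(obj2).
Round 2 — r5, derive open(x).
Round 3 — r6, derive has_feathers(x).
Round 4 — r4, r11, derive flies(x), large(obj2).
flies(x) first appears in round 4.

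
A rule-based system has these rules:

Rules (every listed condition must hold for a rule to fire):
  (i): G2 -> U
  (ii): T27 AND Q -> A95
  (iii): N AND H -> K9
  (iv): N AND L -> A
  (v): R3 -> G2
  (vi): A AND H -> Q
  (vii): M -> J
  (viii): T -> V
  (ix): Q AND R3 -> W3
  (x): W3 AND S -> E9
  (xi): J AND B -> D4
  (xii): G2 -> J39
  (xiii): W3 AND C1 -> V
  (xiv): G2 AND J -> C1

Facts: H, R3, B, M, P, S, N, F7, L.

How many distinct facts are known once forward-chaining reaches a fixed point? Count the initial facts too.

Round 1 — (iii), (iv), (v), (vii), derive K9, A, G2, J.
Round 2 — (i), (vi), (xi), (xii), (xiv), derive U, Q, D4, J39, C1.
Round 3 — (ix), derive W3.
Round 4 — (x), (xiii), derive E9, V.
Closure: {A, B, C1, D4, E9, F7, G2, H, J, J39, K9, L, M, N, P, Q, R3, S, U, V, W3} — 21 facts.

21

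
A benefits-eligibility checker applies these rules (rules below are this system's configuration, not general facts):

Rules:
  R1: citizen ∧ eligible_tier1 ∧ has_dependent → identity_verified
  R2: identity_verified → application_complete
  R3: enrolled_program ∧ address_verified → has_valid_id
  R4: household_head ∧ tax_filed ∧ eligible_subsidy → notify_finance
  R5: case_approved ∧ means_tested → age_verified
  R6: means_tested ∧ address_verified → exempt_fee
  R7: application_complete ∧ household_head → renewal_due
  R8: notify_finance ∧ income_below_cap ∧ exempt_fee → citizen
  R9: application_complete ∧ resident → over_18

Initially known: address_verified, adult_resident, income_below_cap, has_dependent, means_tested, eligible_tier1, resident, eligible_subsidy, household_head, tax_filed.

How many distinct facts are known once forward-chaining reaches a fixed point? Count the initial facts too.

[1] R4 [household_head ∧ tax_filed ∧ eligible_subsidy → notify_finance]; R6 [means_tested ∧ address_verified → exempt_fee]. ⇒ new: notify_finance, exempt_fee.
[2] R8 [notify_finance ∧ income_below_cap ∧ exempt_fee → citizen]. ⇒ new: citizen.
[3] R1 [citizen ∧ eligible_tier1 ∧ has_dependent → identity_verified]. ⇒ new: identity_verified.
[4] R2 [identity_verified → application_complete]. ⇒ new: application_complete.
[5] R7 [application_complete ∧ household_head → renewal_due]; R9 [application_complete ∧ resident → over_18]. ⇒ new: renewal_due, over_18.
Closure: {address_verified, adult_resident, application_complete, citizen, eligible_subsidy, eligible_tier1, exempt_fee, has_dependent, household_head, identity_verified, income_below_cap, means_tested, notify_finance, over_18, renewal_due, resident, tax_filed} — 17 facts.

17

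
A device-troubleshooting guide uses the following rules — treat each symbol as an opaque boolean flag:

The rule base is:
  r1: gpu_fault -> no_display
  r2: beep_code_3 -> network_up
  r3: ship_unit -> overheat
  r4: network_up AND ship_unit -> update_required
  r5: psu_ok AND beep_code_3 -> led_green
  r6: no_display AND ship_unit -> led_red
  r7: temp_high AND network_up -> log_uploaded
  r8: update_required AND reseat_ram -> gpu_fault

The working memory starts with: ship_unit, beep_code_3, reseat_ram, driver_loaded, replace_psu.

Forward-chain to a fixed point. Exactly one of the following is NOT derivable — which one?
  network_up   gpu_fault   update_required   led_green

led_green

Round 1 fires r2, r3, giving network_up, overheat.
Round 2 fires r4, giving update_required.
Round 3 fires r8, giving gpu_fault.
Round 4 fires r1, giving no_display.
Round 5 fires r6, giving led_red.
Derived: update_required (round 2), network_up (round 1), gpu_fault (round 3). led_green never appears in any round.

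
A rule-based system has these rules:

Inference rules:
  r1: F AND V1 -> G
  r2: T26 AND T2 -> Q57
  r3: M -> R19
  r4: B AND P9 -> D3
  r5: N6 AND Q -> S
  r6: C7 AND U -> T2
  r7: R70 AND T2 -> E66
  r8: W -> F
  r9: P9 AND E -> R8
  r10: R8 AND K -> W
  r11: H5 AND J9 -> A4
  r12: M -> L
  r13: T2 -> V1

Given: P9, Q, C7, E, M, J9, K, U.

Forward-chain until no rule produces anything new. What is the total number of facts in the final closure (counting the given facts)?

Round 1 fires r3, r6, r9, r12, giving R19, T2, R8, L.
Round 2 fires r10, r13, giving W, V1.
Round 3 fires r8, giving F.
Round 4 fires r1, giving G.
Closure: {C7, E, F, G, J9, K, L, M, P9, Q, R19, R8, T2, U, V1, W} — 16 facts.

16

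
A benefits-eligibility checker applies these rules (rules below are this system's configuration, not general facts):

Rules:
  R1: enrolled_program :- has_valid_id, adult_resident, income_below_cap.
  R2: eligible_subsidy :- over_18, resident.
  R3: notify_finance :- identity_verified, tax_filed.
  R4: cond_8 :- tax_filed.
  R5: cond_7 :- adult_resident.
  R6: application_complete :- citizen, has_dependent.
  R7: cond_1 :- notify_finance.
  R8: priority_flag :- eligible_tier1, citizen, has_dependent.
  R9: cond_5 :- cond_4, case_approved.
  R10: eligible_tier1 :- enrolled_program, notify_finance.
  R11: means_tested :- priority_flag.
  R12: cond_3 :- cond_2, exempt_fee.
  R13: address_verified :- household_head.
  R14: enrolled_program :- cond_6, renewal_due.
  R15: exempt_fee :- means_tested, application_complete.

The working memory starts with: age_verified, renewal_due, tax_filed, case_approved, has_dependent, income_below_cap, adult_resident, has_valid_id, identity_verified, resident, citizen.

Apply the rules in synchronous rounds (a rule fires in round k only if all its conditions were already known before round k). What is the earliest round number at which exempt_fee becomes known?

5

Round 1 — R1, R3, R4, R5, R6, derive enrolled_program, notify_finance, cond_8, cond_7, application_complete.
Round 2 — R7, R10, derive cond_1, eligible_tier1.
Round 3 — R8, derive priority_flag.
Round 4 — R11, derive means_tested.
Round 5 — R15, derive exempt_fee.
exempt_fee first appears in round 5.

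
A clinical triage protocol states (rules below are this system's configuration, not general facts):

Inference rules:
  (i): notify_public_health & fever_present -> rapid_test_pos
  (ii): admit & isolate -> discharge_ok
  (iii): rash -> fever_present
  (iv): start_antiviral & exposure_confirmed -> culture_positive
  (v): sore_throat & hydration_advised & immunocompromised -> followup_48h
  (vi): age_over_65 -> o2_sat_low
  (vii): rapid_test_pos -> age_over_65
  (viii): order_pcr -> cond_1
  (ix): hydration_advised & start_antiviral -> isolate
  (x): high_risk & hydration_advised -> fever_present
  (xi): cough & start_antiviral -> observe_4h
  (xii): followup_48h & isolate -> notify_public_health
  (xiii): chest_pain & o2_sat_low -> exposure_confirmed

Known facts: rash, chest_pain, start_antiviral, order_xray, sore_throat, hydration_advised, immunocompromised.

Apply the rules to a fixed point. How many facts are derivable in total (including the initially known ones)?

Round 1: (iii) [rash -> fever_present]; (v) [sore_throat & hydration_advised & immunocompromised -> followup_48h]; (ix) [hydration_advised & start_antiviral -> isolate]. New: fever_present, followup_48h, isolate.
Round 2: (xii) [followup_48h & isolate -> notify_public_health]. New: notify_public_health.
Round 3: (i) [notify_public_health & fever_present -> rapid_test_pos]. New: rapid_test_pos.
Round 4: (vii) [rapid_test_pos -> age_over_65]. New: age_over_65.
Round 5: (vi) [age_over_65 -> o2_sat_low]. New: o2_sat_low.
Round 6: (xiii) [chest_pain & o2_sat_low -> exposure_confirmed]. New: exposure_confirmed.
Round 7: (iv) [start_antiviral & exposure_confirmed -> culture_positive]. New: culture_positive.
Closure: {age_over_65, chest_pain, culture_positive, exposure_confirmed, fever_present, followup_48h, hydration_advised, immunocompromised, isolate, notify_public_health, o2_sat_low, order_xray, rapid_test_pos, rash, sore_throat, start_antiviral} — 16 facts.

16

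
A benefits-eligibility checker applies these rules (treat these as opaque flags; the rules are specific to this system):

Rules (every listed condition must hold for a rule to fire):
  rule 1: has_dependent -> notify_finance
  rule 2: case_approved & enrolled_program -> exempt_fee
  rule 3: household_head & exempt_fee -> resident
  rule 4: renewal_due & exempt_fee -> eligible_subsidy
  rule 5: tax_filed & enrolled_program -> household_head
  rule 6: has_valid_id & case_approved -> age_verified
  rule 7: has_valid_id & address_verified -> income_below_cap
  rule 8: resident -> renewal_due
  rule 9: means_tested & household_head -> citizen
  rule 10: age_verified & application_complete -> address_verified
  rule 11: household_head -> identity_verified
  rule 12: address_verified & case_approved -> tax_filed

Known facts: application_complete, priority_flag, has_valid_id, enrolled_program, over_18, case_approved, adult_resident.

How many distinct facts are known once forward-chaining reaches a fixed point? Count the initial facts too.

Round 1: rule 2 [case_approved & enrolled_program -> exempt_fee]; rule 6 [has_valid_id & case_approved -> age_verified]. New: exempt_fee, age_verified.
Round 2: rule 10 [age_verified & application_complete -> address_verified]. New: address_verified.
Round 3: rule 7 [has_valid_id & address_verified -> income_below_cap]; rule 12 [address_verified & case_approved -> tax_filed]. New: income_below_cap, tax_filed.
Round 4: rule 5 [tax_filed & enrolled_program -> household_head]. New: household_head.
Round 5: rule 3 [household_head & exempt_fee -> resident]; rule 11 [household_head -> identity_verified]. New: resident, identity_verified.
Round 6: rule 8 [resident -> renewal_due]. New: renewal_due.
Round 7: rule 4 [renewal_due & exempt_fee -> eligible_subsidy]. New: eligible_subsidy.
Closure: {address_verified, adult_resident, age_verified, application_complete, case_approved, eligible_subsidy, enrolled_program, exempt_fee, has_valid_id, household_head, identity_verified, income_below_cap, over_18, priority_flag, renewal_due, resident, tax_filed} — 17 facts.

17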